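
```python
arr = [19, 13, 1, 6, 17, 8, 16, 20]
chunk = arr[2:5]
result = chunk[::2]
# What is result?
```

arr has length 8. The slice arr[2:5] selects indices [2, 3, 4] (2->1, 3->6, 4->17), giving [1, 6, 17]. So chunk = [1, 6, 17]. chunk has length 3. The slice chunk[::2] selects indices [0, 2] (0->1, 2->17), giving [1, 17].

[1, 17]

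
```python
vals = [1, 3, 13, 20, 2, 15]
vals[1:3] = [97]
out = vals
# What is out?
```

vals starts as [1, 3, 13, 20, 2, 15] (length 6). The slice vals[1:3] covers indices [1, 2] with values [3, 13]. Replacing that slice with [97] (different length) produces [1, 97, 20, 2, 15].

[1, 97, 20, 2, 15]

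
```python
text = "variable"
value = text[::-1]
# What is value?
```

text has length 8. The slice text[::-1] selects indices [7, 6, 5, 4, 3, 2, 1, 0] (7->'e', 6->'l', 5->'b', 4->'a', 3->'i', 2->'r', 1->'a', 0->'v'), giving 'elbairav'.

'elbairav'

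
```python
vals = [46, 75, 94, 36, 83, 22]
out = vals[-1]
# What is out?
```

vals has length 6. Negative index -1 maps to positive index 6 + (-1) = 5. vals[5] = 22.

22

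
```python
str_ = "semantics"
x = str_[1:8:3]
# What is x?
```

str_ has length 9. The slice str_[1:8:3] selects indices [1, 4, 7] (1->'e', 4->'n', 7->'c'), giving 'enc'.

'enc'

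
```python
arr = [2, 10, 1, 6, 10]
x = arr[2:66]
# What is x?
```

arr has length 5. The slice arr[2:66] selects indices [2, 3, 4] (2->1, 3->6, 4->10), giving [1, 6, 10].

[1, 6, 10]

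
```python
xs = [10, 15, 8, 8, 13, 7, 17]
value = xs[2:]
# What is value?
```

xs has length 7. The slice xs[2:] selects indices [2, 3, 4, 5, 6] (2->8, 3->8, 4->13, 5->7, 6->17), giving [8, 8, 13, 7, 17].

[8, 8, 13, 7, 17]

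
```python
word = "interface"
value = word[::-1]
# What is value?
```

word has length 9. The slice word[::-1] selects indices [8, 7, 6, 5, 4, 3, 2, 1, 0] (8->'e', 7->'c', 6->'a', 5->'f', 4->'r', 3->'e', 2->'t', 1->'n', 0->'i'), giving 'ecafretni'.

'ecafretni'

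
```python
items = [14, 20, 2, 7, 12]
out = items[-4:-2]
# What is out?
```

items has length 5. The slice items[-4:-2] selects indices [1, 2] (1->20, 2->2), giving [20, 2].

[20, 2]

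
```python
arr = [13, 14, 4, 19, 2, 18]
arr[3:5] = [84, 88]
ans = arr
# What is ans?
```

arr starts as [13, 14, 4, 19, 2, 18] (length 6). The slice arr[3:5] covers indices [3, 4] with values [19, 2]. Replacing that slice with [84, 88] (same length) produces [13, 14, 4, 84, 88, 18].

[13, 14, 4, 84, 88, 18]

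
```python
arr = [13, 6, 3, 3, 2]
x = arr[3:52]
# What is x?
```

arr has length 5. The slice arr[3:52] selects indices [3, 4] (3->3, 4->2), giving [3, 2].

[3, 2]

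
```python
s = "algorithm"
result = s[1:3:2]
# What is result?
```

s has length 9. The slice s[1:3:2] selects indices [1] (1->'l'), giving 'l'.

'l'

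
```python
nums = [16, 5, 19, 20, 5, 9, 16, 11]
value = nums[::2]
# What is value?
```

nums has length 8. The slice nums[::2] selects indices [0, 2, 4, 6] (0->16, 2->19, 4->5, 6->16), giving [16, 19, 5, 16].

[16, 19, 5, 16]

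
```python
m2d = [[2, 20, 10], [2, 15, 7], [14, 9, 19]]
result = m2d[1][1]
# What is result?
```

m2d[1] = [2, 15, 7]. Taking column 1 of that row yields 15.

15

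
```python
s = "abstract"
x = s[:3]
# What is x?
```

s has length 8. The slice s[:3] selects indices [0, 1, 2] (0->'a', 1->'b', 2->'s'), giving 'abs'.

'abs'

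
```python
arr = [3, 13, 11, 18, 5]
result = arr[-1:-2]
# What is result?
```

arr has length 5. The slice arr[-1:-2] resolves to an empty index range, so the result is [].

[]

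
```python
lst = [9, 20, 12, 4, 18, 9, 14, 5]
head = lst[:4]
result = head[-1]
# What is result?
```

lst has length 8. The slice lst[:4] selects indices [0, 1, 2, 3] (0->9, 1->20, 2->12, 3->4), giving [9, 20, 12, 4]. So head = [9, 20, 12, 4]. Then head[-1] = 4.

4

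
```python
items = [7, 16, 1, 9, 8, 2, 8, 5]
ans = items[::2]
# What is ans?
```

items has length 8. The slice items[::2] selects indices [0, 2, 4, 6] (0->7, 2->1, 4->8, 6->8), giving [7, 1, 8, 8].

[7, 1, 8, 8]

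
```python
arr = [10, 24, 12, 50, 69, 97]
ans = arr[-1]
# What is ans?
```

arr has length 6. Negative index -1 maps to positive index 6 + (-1) = 5. arr[5] = 97.

97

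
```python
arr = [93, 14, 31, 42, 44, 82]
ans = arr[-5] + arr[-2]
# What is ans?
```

arr has length 6. Negative index -5 maps to positive index 6 + (-5) = 1. arr[1] = 14.
arr has length 6. Negative index -2 maps to positive index 6 + (-2) = 4. arr[4] = 44.
Sum: 14 + 44 = 58.

58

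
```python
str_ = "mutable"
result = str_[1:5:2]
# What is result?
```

str_ has length 7. The slice str_[1:5:2] selects indices [1, 3] (1->'u', 3->'a'), giving 'ua'.

'ua'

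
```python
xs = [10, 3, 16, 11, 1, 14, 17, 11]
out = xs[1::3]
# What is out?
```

xs has length 8. The slice xs[1::3] selects indices [1, 4, 7] (1->3, 4->1, 7->11), giving [3, 1, 11].

[3, 1, 11]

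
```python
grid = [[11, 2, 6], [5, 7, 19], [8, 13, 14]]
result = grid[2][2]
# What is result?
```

grid[2] = [8, 13, 14]. Taking column 2 of that row yields 14.

14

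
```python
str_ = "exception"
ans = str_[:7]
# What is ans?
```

str_ has length 9. The slice str_[:7] selects indices [0, 1, 2, 3, 4, 5, 6] (0->'e', 1->'x', 2->'c', 3->'e', 4->'p', 5->'t', 6->'i'), giving 'excepti'.

'excepti'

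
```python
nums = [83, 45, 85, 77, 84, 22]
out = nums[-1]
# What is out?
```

nums has length 6. Negative index -1 maps to positive index 6 + (-1) = 5. nums[5] = 22.

22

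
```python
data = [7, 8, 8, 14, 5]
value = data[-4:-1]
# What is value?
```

data has length 5. The slice data[-4:-1] selects indices [1, 2, 3] (1->8, 2->8, 3->14), giving [8, 8, 14].

[8, 8, 14]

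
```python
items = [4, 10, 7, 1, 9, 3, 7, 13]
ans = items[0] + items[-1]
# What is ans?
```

items has length 8. items[0] = 4.
items has length 8. Negative index -1 maps to positive index 8 + (-1) = 7. items[7] = 13.
Sum: 4 + 13 = 17.

17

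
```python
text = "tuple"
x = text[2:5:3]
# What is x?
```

text has length 5. The slice text[2:5:3] selects indices [2] (2->'p'), giving 'p'.

'p'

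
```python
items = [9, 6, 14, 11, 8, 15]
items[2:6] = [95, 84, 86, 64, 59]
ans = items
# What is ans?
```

items starts as [9, 6, 14, 11, 8, 15] (length 6). The slice items[2:6] covers indices [2, 3, 4, 5] with values [14, 11, 8, 15]. Replacing that slice with [95, 84, 86, 64, 59] (different length) produces [9, 6, 95, 84, 86, 64, 59].

[9, 6, 95, 84, 86, 64, 59]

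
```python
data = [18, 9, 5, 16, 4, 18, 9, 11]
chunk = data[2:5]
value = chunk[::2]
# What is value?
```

data has length 8. The slice data[2:5] selects indices [2, 3, 4] (2->5, 3->16, 4->4), giving [5, 16, 4]. So chunk = [5, 16, 4]. chunk has length 3. The slice chunk[::2] selects indices [0, 2] (0->5, 2->4), giving [5, 4].

[5, 4]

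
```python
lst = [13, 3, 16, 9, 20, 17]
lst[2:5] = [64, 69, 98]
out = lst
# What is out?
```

lst starts as [13, 3, 16, 9, 20, 17] (length 6). The slice lst[2:5] covers indices [2, 3, 4] with values [16, 9, 20]. Replacing that slice with [64, 69, 98] (same length) produces [13, 3, 64, 69, 98, 17].

[13, 3, 64, 69, 98, 17]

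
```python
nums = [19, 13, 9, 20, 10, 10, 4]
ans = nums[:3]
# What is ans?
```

nums has length 7. The slice nums[:3] selects indices [0, 1, 2] (0->19, 1->13, 2->9), giving [19, 13, 9].

[19, 13, 9]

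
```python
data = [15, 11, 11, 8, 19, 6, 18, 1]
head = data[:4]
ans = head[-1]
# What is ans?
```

data has length 8. The slice data[:4] selects indices [0, 1, 2, 3] (0->15, 1->11, 2->11, 3->8), giving [15, 11, 11, 8]. So head = [15, 11, 11, 8]. Then head[-1] = 8.

8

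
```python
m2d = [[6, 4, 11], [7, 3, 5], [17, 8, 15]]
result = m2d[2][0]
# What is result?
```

m2d[2] = [17, 8, 15]. Taking column 0 of that row yields 17.

17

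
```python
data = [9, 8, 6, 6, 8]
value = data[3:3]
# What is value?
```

data has length 5. The slice data[3:3] resolves to an empty index range, so the result is [].

[]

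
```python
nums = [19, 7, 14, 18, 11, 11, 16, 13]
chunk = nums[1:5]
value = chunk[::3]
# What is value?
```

nums has length 8. The slice nums[1:5] selects indices [1, 2, 3, 4] (1->7, 2->14, 3->18, 4->11), giving [7, 14, 18, 11]. So chunk = [7, 14, 18, 11]. chunk has length 4. The slice chunk[::3] selects indices [0, 3] (0->7, 3->11), giving [7, 11].

[7, 11]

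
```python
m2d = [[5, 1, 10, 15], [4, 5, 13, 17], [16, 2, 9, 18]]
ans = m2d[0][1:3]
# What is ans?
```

m2d[0] = [5, 1, 10, 15]. m2d[0] has length 4. The slice m2d[0][1:3] selects indices [1, 2] (1->1, 2->10), giving [1, 10].

[1, 10]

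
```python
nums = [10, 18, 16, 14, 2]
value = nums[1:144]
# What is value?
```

nums has length 5. The slice nums[1:144] selects indices [1, 2, 3, 4] (1->18, 2->16, 3->14, 4->2), giving [18, 16, 14, 2].

[18, 16, 14, 2]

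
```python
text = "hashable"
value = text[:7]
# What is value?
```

text has length 8. The slice text[:7] selects indices [0, 1, 2, 3, 4, 5, 6] (0->'h', 1->'a', 2->'s', 3->'h', 4->'a', 5->'b', 6->'l'), giving 'hashabl'.

'hashabl'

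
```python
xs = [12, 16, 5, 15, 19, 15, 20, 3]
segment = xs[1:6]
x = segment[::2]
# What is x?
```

xs has length 8. The slice xs[1:6] selects indices [1, 2, 3, 4, 5] (1->16, 2->5, 3->15, 4->19, 5->15), giving [16, 5, 15, 19, 15]. So segment = [16, 5, 15, 19, 15]. segment has length 5. The slice segment[::2] selects indices [0, 2, 4] (0->16, 2->15, 4->15), giving [16, 15, 15].

[16, 15, 15]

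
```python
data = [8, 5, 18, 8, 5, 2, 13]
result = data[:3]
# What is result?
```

data has length 7. The slice data[:3] selects indices [0, 1, 2] (0->8, 1->5, 2->18), giving [8, 5, 18].

[8, 5, 18]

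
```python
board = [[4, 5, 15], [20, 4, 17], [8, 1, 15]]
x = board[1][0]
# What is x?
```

board[1] = [20, 4, 17]. Taking column 0 of that row yields 20.

20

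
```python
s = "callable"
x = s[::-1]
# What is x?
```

s has length 8. The slice s[::-1] selects indices [7, 6, 5, 4, 3, 2, 1, 0] (7->'e', 6->'l', 5->'b', 4->'a', 3->'l', 2->'l', 1->'a', 0->'c'), giving 'elballac'.

'elballac'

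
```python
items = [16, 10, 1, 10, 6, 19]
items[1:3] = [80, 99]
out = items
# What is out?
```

items starts as [16, 10, 1, 10, 6, 19] (length 6). The slice items[1:3] covers indices [1, 2] with values [10, 1]. Replacing that slice with [80, 99] (same length) produces [16, 80, 99, 10, 6, 19].

[16, 80, 99, 10, 6, 19]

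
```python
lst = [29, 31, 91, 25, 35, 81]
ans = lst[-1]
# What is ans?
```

lst has length 6. Negative index -1 maps to positive index 6 + (-1) = 5. lst[5] = 81.

81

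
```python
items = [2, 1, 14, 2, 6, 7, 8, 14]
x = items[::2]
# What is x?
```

items has length 8. The slice items[::2] selects indices [0, 2, 4, 6] (0->2, 2->14, 4->6, 6->8), giving [2, 14, 6, 8].

[2, 14, 6, 8]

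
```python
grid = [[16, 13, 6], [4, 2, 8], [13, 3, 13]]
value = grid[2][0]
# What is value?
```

grid[2] = [13, 3, 13]. Taking column 0 of that row yields 13.

13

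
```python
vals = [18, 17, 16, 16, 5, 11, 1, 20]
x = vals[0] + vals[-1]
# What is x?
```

vals has length 8. vals[0] = 18.
vals has length 8. Negative index -1 maps to positive index 8 + (-1) = 7. vals[7] = 20.
Sum: 18 + 20 = 38.

38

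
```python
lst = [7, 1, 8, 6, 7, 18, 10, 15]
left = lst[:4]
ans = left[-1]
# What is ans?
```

lst has length 8. The slice lst[:4] selects indices [0, 1, 2, 3] (0->7, 1->1, 2->8, 3->6), giving [7, 1, 8, 6]. So left = [7, 1, 8, 6]. Then left[-1] = 6.

6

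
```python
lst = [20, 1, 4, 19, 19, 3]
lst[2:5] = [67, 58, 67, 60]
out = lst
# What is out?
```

lst starts as [20, 1, 4, 19, 19, 3] (length 6). The slice lst[2:5] covers indices [2, 3, 4] with values [4, 19, 19]. Replacing that slice with [67, 58, 67, 60] (different length) produces [20, 1, 67, 58, 67, 60, 3].

[20, 1, 67, 58, 67, 60, 3]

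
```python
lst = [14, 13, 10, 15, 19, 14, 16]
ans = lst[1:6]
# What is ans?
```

lst has length 7. The slice lst[1:6] selects indices [1, 2, 3, 4, 5] (1->13, 2->10, 3->15, 4->19, 5->14), giving [13, 10, 15, 19, 14].

[13, 10, 15, 19, 14]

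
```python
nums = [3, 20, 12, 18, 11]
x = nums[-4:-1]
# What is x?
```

nums has length 5. The slice nums[-4:-1] selects indices [1, 2, 3] (1->20, 2->12, 3->18), giving [20, 12, 18].

[20, 12, 18]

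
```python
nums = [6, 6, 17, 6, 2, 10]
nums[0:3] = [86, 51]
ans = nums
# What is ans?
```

nums starts as [6, 6, 17, 6, 2, 10] (length 6). The slice nums[0:3] covers indices [0, 1, 2] with values [6, 6, 17]. Replacing that slice with [86, 51] (different length) produces [86, 51, 6, 2, 10].

[86, 51, 6, 2, 10]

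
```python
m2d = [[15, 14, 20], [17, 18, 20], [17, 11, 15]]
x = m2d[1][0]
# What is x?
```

m2d[1] = [17, 18, 20]. Taking column 0 of that row yields 17.

17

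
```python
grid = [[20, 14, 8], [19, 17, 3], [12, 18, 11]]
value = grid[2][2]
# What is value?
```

grid[2] = [12, 18, 11]. Taking column 2 of that row yields 11.

11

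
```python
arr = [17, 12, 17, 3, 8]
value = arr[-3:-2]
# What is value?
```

arr has length 5. The slice arr[-3:-2] selects indices [2] (2->17), giving [17].

[17]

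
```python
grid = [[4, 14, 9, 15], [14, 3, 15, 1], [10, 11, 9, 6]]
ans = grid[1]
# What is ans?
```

grid has 3 rows. Row 1 is [14, 3, 15, 1].

[14, 3, 15, 1]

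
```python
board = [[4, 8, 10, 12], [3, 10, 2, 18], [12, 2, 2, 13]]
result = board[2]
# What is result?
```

board has 3 rows. Row 2 is [12, 2, 2, 13].

[12, 2, 2, 13]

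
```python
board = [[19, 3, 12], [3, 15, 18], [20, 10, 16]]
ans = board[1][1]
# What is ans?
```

board[1] = [3, 15, 18]. Taking column 1 of that row yields 15.

15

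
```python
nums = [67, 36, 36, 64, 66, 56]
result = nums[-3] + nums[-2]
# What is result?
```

nums has length 6. Negative index -3 maps to positive index 6 + (-3) = 3. nums[3] = 64.
nums has length 6. Negative index -2 maps to positive index 6 + (-2) = 4. nums[4] = 66.
Sum: 64 + 66 = 130.

130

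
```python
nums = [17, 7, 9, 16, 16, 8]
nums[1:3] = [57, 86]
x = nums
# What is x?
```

nums starts as [17, 7, 9, 16, 16, 8] (length 6). The slice nums[1:3] covers indices [1, 2] with values [7, 9]. Replacing that slice with [57, 86] (same length) produces [17, 57, 86, 16, 16, 8].

[17, 57, 86, 16, 16, 8]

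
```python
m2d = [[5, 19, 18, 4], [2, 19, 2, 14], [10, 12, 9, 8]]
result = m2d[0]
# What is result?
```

m2d has 3 rows. Row 0 is [5, 19, 18, 4].

[5, 19, 18, 4]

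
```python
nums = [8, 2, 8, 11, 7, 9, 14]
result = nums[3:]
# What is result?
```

nums has length 7. The slice nums[3:] selects indices [3, 4, 5, 6] (3->11, 4->7, 5->9, 6->14), giving [11, 7, 9, 14].

[11, 7, 9, 14]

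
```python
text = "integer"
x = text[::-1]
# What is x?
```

text has length 7. The slice text[::-1] selects indices [6, 5, 4, 3, 2, 1, 0] (6->'r', 5->'e', 4->'g', 3->'e', 2->'t', 1->'n', 0->'i'), giving 'regetni'.

'regetni'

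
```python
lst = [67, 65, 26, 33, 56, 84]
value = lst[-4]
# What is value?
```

lst has length 6. Negative index -4 maps to positive index 6 + (-4) = 2. lst[2] = 26.

26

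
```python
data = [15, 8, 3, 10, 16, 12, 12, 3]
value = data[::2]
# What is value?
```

data has length 8. The slice data[::2] selects indices [0, 2, 4, 6] (0->15, 2->3, 4->16, 6->12), giving [15, 3, 16, 12].

[15, 3, 16, 12]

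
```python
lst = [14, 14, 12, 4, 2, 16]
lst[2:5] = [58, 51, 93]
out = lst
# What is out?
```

lst starts as [14, 14, 12, 4, 2, 16] (length 6). The slice lst[2:5] covers indices [2, 3, 4] with values [12, 4, 2]. Replacing that slice with [58, 51, 93] (same length) produces [14, 14, 58, 51, 93, 16].

[14, 14, 58, 51, 93, 16]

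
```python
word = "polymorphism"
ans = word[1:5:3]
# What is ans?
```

word has length 12. The slice word[1:5:3] selects indices [1, 4] (1->'o', 4->'m'), giving 'om'.

'om'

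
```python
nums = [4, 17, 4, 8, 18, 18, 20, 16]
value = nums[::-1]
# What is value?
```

nums has length 8. The slice nums[::-1] selects indices [7, 6, 5, 4, 3, 2, 1, 0] (7->16, 6->20, 5->18, 4->18, 3->8, 2->4, 1->17, 0->4), giving [16, 20, 18, 18, 8, 4, 17, 4].

[16, 20, 18, 18, 8, 4, 17, 4]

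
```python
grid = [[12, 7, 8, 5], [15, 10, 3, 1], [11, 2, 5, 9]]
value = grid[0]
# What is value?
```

grid has 3 rows. Row 0 is [12, 7, 8, 5].

[12, 7, 8, 5]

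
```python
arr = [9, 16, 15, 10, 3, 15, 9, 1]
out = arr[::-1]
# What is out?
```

arr has length 8. The slice arr[::-1] selects indices [7, 6, 5, 4, 3, 2, 1, 0] (7->1, 6->9, 5->15, 4->3, 3->10, 2->15, 1->16, 0->9), giving [1, 9, 15, 3, 10, 15, 16, 9].

[1, 9, 15, 3, 10, 15, 16, 9]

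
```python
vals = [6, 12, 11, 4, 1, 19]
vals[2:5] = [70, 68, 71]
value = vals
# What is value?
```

vals starts as [6, 12, 11, 4, 1, 19] (length 6). The slice vals[2:5] covers indices [2, 3, 4] with values [11, 4, 1]. Replacing that slice with [70, 68, 71] (same length) produces [6, 12, 70, 68, 71, 19].

[6, 12, 70, 68, 71, 19]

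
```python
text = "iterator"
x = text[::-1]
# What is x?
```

text has length 8. The slice text[::-1] selects indices [7, 6, 5, 4, 3, 2, 1, 0] (7->'r', 6->'o', 5->'t', 4->'a', 3->'r', 2->'e', 1->'t', 0->'i'), giving 'rotareti'.

'rotareti'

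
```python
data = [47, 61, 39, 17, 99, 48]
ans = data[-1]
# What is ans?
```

data has length 6. Negative index -1 maps to positive index 6 + (-1) = 5. data[5] = 48.

48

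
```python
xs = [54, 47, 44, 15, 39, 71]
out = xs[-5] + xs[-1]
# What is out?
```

xs has length 6. Negative index -5 maps to positive index 6 + (-5) = 1. xs[1] = 47.
xs has length 6. Negative index -1 maps to positive index 6 + (-1) = 5. xs[5] = 71.
Sum: 47 + 71 = 118.

118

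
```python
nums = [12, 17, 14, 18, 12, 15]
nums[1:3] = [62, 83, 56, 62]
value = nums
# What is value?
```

nums starts as [12, 17, 14, 18, 12, 15] (length 6). The slice nums[1:3] covers indices [1, 2] with values [17, 14]. Replacing that slice with [62, 83, 56, 62] (different length) produces [12, 62, 83, 56, 62, 18, 12, 15].

[12, 62, 83, 56, 62, 18, 12, 15]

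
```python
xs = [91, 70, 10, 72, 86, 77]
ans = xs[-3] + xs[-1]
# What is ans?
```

xs has length 6. Negative index -3 maps to positive index 6 + (-3) = 3. xs[3] = 72.
xs has length 6. Negative index -1 maps to positive index 6 + (-1) = 5. xs[5] = 77.
Sum: 72 + 77 = 149.

149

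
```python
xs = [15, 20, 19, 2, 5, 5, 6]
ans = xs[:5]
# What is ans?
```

xs has length 7. The slice xs[:5] selects indices [0, 1, 2, 3, 4] (0->15, 1->20, 2->19, 3->2, 4->5), giving [15, 20, 19, 2, 5].

[15, 20, 19, 2, 5]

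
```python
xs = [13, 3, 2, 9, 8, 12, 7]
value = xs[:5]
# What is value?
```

xs has length 7. The slice xs[:5] selects indices [0, 1, 2, 3, 4] (0->13, 1->3, 2->2, 3->9, 4->8), giving [13, 3, 2, 9, 8].

[13, 3, 2, 9, 8]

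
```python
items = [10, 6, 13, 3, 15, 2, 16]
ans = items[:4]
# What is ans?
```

items has length 7. The slice items[:4] selects indices [0, 1, 2, 3] (0->10, 1->6, 2->13, 3->3), giving [10, 6, 13, 3].

[10, 6, 13, 3]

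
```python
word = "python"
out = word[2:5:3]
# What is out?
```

word has length 6. The slice word[2:5:3] selects indices [2] (2->'t'), giving 't'.

't'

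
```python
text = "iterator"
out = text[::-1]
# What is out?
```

text has length 8. The slice text[::-1] selects indices [7, 6, 5, 4, 3, 2, 1, 0] (7->'r', 6->'o', 5->'t', 4->'a', 3->'r', 2->'e', 1->'t', 0->'i'), giving 'rotareti'.

'rotareti'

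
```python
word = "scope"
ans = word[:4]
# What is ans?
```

word has length 5. The slice word[:4] selects indices [0, 1, 2, 3] (0->'s', 1->'c', 2->'o', 3->'p'), giving 'scop'.

'scop'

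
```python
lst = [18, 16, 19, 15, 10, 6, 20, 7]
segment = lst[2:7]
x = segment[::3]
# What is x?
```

lst has length 8. The slice lst[2:7] selects indices [2, 3, 4, 5, 6] (2->19, 3->15, 4->10, 5->6, 6->20), giving [19, 15, 10, 6, 20]. So segment = [19, 15, 10, 6, 20]. segment has length 5. The slice segment[::3] selects indices [0, 3] (0->19, 3->6), giving [19, 6].

[19, 6]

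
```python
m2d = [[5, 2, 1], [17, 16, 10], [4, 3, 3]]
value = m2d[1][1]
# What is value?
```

m2d[1] = [17, 16, 10]. Taking column 1 of that row yields 16.

16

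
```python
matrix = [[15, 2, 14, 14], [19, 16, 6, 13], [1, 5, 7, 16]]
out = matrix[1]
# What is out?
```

matrix has 3 rows. Row 1 is [19, 16, 6, 13].

[19, 16, 6, 13]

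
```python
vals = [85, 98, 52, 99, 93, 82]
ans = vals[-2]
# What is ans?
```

vals has length 6. Negative index -2 maps to positive index 6 + (-2) = 4. vals[4] = 93.

93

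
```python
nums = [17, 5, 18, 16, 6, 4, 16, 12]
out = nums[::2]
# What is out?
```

nums has length 8. The slice nums[::2] selects indices [0, 2, 4, 6] (0->17, 2->18, 4->6, 6->16), giving [17, 18, 6, 16].

[17, 18, 6, 16]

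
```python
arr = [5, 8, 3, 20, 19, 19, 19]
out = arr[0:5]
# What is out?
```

arr has length 7. The slice arr[0:5] selects indices [0, 1, 2, 3, 4] (0->5, 1->8, 2->3, 3->20, 4->19), giving [5, 8, 3, 20, 19].

[5, 8, 3, 20, 19]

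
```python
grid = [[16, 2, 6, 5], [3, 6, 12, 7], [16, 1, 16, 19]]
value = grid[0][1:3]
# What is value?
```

grid[0] = [16, 2, 6, 5]. grid[0] has length 4. The slice grid[0][1:3] selects indices [1, 2] (1->2, 2->6), giving [2, 6].

[2, 6]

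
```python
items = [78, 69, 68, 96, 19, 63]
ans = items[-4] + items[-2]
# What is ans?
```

items has length 6. Negative index -4 maps to positive index 6 + (-4) = 2. items[2] = 68.
items has length 6. Negative index -2 maps to positive index 6 + (-2) = 4. items[4] = 19.
Sum: 68 + 19 = 87.

87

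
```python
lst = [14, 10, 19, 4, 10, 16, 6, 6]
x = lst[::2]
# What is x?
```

lst has length 8. The slice lst[::2] selects indices [0, 2, 4, 6] (0->14, 2->19, 4->10, 6->6), giving [14, 19, 10, 6].

[14, 19, 10, 6]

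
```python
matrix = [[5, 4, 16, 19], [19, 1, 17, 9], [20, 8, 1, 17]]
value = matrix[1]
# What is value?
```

matrix has 3 rows. Row 1 is [19, 1, 17, 9].

[19, 1, 17, 9]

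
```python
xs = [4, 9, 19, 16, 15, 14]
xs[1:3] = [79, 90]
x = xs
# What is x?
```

xs starts as [4, 9, 19, 16, 15, 14] (length 6). The slice xs[1:3] covers indices [1, 2] with values [9, 19]. Replacing that slice with [79, 90] (same length) produces [4, 79, 90, 16, 15, 14].

[4, 79, 90, 16, 15, 14]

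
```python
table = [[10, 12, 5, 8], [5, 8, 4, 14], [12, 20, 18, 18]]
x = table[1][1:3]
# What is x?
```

table[1] = [5, 8, 4, 14]. table[1] has length 4. The slice table[1][1:3] selects indices [1, 2] (1->8, 2->4), giving [8, 4].

[8, 4]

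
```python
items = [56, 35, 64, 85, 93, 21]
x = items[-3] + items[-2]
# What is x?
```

items has length 6. Negative index -3 maps to positive index 6 + (-3) = 3. items[3] = 85.
items has length 6. Negative index -2 maps to positive index 6 + (-2) = 4. items[4] = 93.
Sum: 85 + 93 = 178.

178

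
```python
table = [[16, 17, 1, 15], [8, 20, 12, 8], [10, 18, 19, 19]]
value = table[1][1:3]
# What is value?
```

table[1] = [8, 20, 12, 8]. table[1] has length 4. The slice table[1][1:3] selects indices [1, 2] (1->20, 2->12), giving [20, 12].

[20, 12]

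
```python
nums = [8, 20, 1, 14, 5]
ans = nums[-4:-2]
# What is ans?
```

nums has length 5. The slice nums[-4:-2] selects indices [1, 2] (1->20, 2->1), giving [20, 1].

[20, 1]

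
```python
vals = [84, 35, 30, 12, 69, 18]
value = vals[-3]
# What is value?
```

vals has length 6. Negative index -3 maps to positive index 6 + (-3) = 3. vals[3] = 12.

12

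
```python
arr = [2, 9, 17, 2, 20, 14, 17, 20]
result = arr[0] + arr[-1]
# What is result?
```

arr has length 8. arr[0] = 2.
arr has length 8. Negative index -1 maps to positive index 8 + (-1) = 7. arr[7] = 20.
Sum: 2 + 20 = 22.

22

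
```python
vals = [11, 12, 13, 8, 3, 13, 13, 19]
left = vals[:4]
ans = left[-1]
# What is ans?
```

vals has length 8. The slice vals[:4] selects indices [0, 1, 2, 3] (0->11, 1->12, 2->13, 3->8), giving [11, 12, 13, 8]. So left = [11, 12, 13, 8]. Then left[-1] = 8.

8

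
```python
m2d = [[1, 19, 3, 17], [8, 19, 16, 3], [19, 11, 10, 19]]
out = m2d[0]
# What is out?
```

m2d has 3 rows. Row 0 is [1, 19, 3, 17].

[1, 19, 3, 17]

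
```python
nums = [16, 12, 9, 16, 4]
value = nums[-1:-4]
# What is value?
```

nums has length 5. The slice nums[-1:-4] resolves to an empty index range, so the result is [].

[]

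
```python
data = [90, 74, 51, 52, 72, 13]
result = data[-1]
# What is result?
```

data has length 6. Negative index -1 maps to positive index 6 + (-1) = 5. data[5] = 13.

13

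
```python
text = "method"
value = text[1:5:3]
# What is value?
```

text has length 6. The slice text[1:5:3] selects indices [1, 4] (1->'e', 4->'o'), giving 'eo'.

'eo'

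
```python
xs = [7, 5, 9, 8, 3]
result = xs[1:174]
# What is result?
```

xs has length 5. The slice xs[1:174] selects indices [1, 2, 3, 4] (1->5, 2->9, 3->8, 4->3), giving [5, 9, 8, 3].

[5, 9, 8, 3]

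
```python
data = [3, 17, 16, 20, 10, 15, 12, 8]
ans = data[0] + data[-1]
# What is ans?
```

data has length 8. data[0] = 3.
data has length 8. Negative index -1 maps to positive index 8 + (-1) = 7. data[7] = 8.
Sum: 3 + 8 = 11.

11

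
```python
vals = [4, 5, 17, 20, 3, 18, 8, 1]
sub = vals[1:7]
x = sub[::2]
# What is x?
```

vals has length 8. The slice vals[1:7] selects indices [1, 2, 3, 4, 5, 6] (1->5, 2->17, 3->20, 4->3, 5->18, 6->8), giving [5, 17, 20, 3, 18, 8]. So sub = [5, 17, 20, 3, 18, 8]. sub has length 6. The slice sub[::2] selects indices [0, 2, 4] (0->5, 2->20, 4->18), giving [5, 20, 18].

[5, 20, 18]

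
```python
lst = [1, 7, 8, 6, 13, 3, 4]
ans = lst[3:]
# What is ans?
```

lst has length 7. The slice lst[3:] selects indices [3, 4, 5, 6] (3->6, 4->13, 5->3, 6->4), giving [6, 13, 3, 4].

[6, 13, 3, 4]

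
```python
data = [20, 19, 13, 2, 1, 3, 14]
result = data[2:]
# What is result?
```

data has length 7. The slice data[2:] selects indices [2, 3, 4, 5, 6] (2->13, 3->2, 4->1, 5->3, 6->14), giving [13, 2, 1, 3, 14].

[13, 2, 1, 3, 14]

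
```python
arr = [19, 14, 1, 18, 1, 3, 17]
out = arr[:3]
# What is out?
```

arr has length 7. The slice arr[:3] selects indices [0, 1, 2] (0->19, 1->14, 2->1), giving [19, 14, 1].

[19, 14, 1]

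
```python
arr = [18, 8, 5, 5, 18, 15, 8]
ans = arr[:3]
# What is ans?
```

arr has length 7. The slice arr[:3] selects indices [0, 1, 2] (0->18, 1->8, 2->5), giving [18, 8, 5].

[18, 8, 5]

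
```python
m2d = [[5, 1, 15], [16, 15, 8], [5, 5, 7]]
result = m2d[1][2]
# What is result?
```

m2d[1] = [16, 15, 8]. Taking column 2 of that row yields 8.

8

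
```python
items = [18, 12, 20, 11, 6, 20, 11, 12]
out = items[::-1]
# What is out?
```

items has length 8. The slice items[::-1] selects indices [7, 6, 5, 4, 3, 2, 1, 0] (7->12, 6->11, 5->20, 4->6, 3->11, 2->20, 1->12, 0->18), giving [12, 11, 20, 6, 11, 20, 12, 18].

[12, 11, 20, 6, 11, 20, 12, 18]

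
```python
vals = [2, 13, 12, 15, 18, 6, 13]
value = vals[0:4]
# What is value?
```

vals has length 7. The slice vals[0:4] selects indices [0, 1, 2, 3] (0->2, 1->13, 2->12, 3->15), giving [2, 13, 12, 15].

[2, 13, 12, 15]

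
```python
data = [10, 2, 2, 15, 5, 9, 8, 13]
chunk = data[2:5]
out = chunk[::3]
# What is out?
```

data has length 8. The slice data[2:5] selects indices [2, 3, 4] (2->2, 3->15, 4->5), giving [2, 15, 5]. So chunk = [2, 15, 5]. chunk has length 3. The slice chunk[::3] selects indices [0] (0->2), giving [2].

[2]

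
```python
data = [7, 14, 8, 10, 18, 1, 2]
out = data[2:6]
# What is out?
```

data has length 7. The slice data[2:6] selects indices [2, 3, 4, 5] (2->8, 3->10, 4->18, 5->1), giving [8, 10, 18, 1].

[8, 10, 18, 1]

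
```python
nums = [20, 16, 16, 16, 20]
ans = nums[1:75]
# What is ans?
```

nums has length 5. The slice nums[1:75] selects indices [1, 2, 3, 4] (1->16, 2->16, 3->16, 4->20), giving [16, 16, 16, 20].

[16, 16, 16, 20]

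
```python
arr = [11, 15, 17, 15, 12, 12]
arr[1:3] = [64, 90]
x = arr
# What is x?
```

arr starts as [11, 15, 17, 15, 12, 12] (length 6). The slice arr[1:3] covers indices [1, 2] with values [15, 17]. Replacing that slice with [64, 90] (same length) produces [11, 64, 90, 15, 12, 12].

[11, 64, 90, 15, 12, 12]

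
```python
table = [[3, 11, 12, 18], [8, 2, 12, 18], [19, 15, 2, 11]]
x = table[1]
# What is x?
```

table has 3 rows. Row 1 is [8, 2, 12, 18].

[8, 2, 12, 18]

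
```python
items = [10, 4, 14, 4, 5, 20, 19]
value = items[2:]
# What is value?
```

items has length 7. The slice items[2:] selects indices [2, 3, 4, 5, 6] (2->14, 3->4, 4->5, 5->20, 6->19), giving [14, 4, 5, 20, 19].

[14, 4, 5, 20, 19]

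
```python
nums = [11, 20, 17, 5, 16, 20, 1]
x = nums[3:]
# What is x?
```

nums has length 7. The slice nums[3:] selects indices [3, 4, 5, 6] (3->5, 4->16, 5->20, 6->1), giving [5, 16, 20, 1].

[5, 16, 20, 1]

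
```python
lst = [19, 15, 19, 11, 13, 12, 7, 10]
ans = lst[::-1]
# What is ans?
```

lst has length 8. The slice lst[::-1] selects indices [7, 6, 5, 4, 3, 2, 1, 0] (7->10, 6->7, 5->12, 4->13, 3->11, 2->19, 1->15, 0->19), giving [10, 7, 12, 13, 11, 19, 15, 19].

[10, 7, 12, 13, 11, 19, 15, 19]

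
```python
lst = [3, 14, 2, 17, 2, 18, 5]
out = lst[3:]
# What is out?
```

lst has length 7. The slice lst[3:] selects indices [3, 4, 5, 6] (3->17, 4->2, 5->18, 6->5), giving [17, 2, 18, 5].

[17, 2, 18, 5]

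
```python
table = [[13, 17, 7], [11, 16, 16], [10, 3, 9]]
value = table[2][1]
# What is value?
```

table[2] = [10, 3, 9]. Taking column 1 of that row yields 3.

3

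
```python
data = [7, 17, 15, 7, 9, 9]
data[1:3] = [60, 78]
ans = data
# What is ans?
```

data starts as [7, 17, 15, 7, 9, 9] (length 6). The slice data[1:3] covers indices [1, 2] with values [17, 15]. Replacing that slice with [60, 78] (same length) produces [7, 60, 78, 7, 9, 9].

[7, 60, 78, 7, 9, 9]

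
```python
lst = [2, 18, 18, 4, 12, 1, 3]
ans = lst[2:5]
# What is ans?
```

lst has length 7. The slice lst[2:5] selects indices [2, 3, 4] (2->18, 3->4, 4->12), giving [18, 4, 12].

[18, 4, 12]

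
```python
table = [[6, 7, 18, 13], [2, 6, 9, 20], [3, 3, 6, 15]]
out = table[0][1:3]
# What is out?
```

table[0] = [6, 7, 18, 13]. table[0] has length 4. The slice table[0][1:3] selects indices [1, 2] (1->7, 2->18), giving [7, 18].

[7, 18]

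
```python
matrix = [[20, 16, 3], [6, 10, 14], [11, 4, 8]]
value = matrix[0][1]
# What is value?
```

matrix[0] = [20, 16, 3]. Taking column 1 of that row yields 16.

16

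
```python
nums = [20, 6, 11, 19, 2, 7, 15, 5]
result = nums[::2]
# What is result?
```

nums has length 8. The slice nums[::2] selects indices [0, 2, 4, 6] (0->20, 2->11, 4->2, 6->15), giving [20, 11, 2, 15].

[20, 11, 2, 15]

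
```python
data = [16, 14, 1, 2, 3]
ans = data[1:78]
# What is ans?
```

data has length 5. The slice data[1:78] selects indices [1, 2, 3, 4] (1->14, 2->1, 3->2, 4->3), giving [14, 1, 2, 3].

[14, 1, 2, 3]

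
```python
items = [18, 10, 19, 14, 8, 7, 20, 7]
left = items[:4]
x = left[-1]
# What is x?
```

items has length 8. The slice items[:4] selects indices [0, 1, 2, 3] (0->18, 1->10, 2->19, 3->14), giving [18, 10, 19, 14]. So left = [18, 10, 19, 14]. Then left[-1] = 14.

14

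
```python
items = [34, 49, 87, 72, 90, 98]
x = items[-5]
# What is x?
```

items has length 6. Negative index -5 maps to positive index 6 + (-5) = 1. items[1] = 49.

49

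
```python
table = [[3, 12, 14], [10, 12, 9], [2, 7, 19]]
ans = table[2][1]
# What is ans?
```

table[2] = [2, 7, 19]. Taking column 1 of that row yields 7.

7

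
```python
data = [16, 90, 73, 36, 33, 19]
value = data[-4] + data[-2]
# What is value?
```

data has length 6. Negative index -4 maps to positive index 6 + (-4) = 2. data[2] = 73.
data has length 6. Negative index -2 maps to positive index 6 + (-2) = 4. data[4] = 33.
Sum: 73 + 33 = 106.

106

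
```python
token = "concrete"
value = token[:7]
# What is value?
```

token has length 8. The slice token[:7] selects indices [0, 1, 2, 3, 4, 5, 6] (0->'c', 1->'o', 2->'n', 3->'c', 4->'r', 5->'e', 6->'t'), giving 'concret'.

'concret'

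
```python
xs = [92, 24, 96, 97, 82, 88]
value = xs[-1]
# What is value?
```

xs has length 6. Negative index -1 maps to positive index 6 + (-1) = 5. xs[5] = 88.

88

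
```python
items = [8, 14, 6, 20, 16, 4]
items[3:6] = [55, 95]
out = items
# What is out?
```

items starts as [8, 14, 6, 20, 16, 4] (length 6). The slice items[3:6] covers indices [3, 4, 5] with values [20, 16, 4]. Replacing that slice with [55, 95] (different length) produces [8, 14, 6, 55, 95].

[8, 14, 6, 55, 95]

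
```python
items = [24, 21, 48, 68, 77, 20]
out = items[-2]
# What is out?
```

items has length 6. Negative index -2 maps to positive index 6 + (-2) = 4. items[4] = 77.

77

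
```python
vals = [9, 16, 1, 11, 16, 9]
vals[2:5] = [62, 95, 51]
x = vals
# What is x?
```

vals starts as [9, 16, 1, 11, 16, 9] (length 6). The slice vals[2:5] covers indices [2, 3, 4] with values [1, 11, 16]. Replacing that slice with [62, 95, 51] (same length) produces [9, 16, 62, 95, 51, 9].

[9, 16, 62, 95, 51, 9]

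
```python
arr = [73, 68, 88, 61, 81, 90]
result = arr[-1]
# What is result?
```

arr has length 6. Negative index -1 maps to positive index 6 + (-1) = 5. arr[5] = 90.

90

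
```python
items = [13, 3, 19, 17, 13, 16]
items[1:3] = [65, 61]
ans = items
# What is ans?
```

items starts as [13, 3, 19, 17, 13, 16] (length 6). The slice items[1:3] covers indices [1, 2] with values [3, 19]. Replacing that slice with [65, 61] (same length) produces [13, 65, 61, 17, 13, 16].

[13, 65, 61, 17, 13, 16]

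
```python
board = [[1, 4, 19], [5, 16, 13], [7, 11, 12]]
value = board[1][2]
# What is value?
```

board[1] = [5, 16, 13]. Taking column 2 of that row yields 13.

13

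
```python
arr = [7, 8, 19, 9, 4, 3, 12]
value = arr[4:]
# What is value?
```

arr has length 7. The slice arr[4:] selects indices [4, 5, 6] (4->4, 5->3, 6->12), giving [4, 3, 12].

[4, 3, 12]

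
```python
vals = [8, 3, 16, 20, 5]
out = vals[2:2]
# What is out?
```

vals has length 5. The slice vals[2:2] resolves to an empty index range, so the result is [].

[]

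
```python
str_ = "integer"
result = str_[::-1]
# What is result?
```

str_ has length 7. The slice str_[::-1] selects indices [6, 5, 4, 3, 2, 1, 0] (6->'r', 5->'e', 4->'g', 3->'e', 2->'t', 1->'n', 0->'i'), giving 'regetni'.

'regetni'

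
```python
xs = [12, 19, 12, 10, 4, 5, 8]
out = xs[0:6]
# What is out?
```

xs has length 7. The slice xs[0:6] selects indices [0, 1, 2, 3, 4, 5] (0->12, 1->19, 2->12, 3->10, 4->4, 5->5), giving [12, 19, 12, 10, 4, 5].

[12, 19, 12, 10, 4, 5]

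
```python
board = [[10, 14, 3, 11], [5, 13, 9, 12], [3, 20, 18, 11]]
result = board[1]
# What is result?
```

board has 3 rows. Row 1 is [5, 13, 9, 12].

[5, 13, 9, 12]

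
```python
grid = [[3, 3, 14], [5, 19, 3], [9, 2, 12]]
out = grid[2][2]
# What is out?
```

grid[2] = [9, 2, 12]. Taking column 2 of that row yields 12.

12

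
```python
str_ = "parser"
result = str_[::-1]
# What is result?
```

str_ has length 6. The slice str_[::-1] selects indices [5, 4, 3, 2, 1, 0] (5->'r', 4->'e', 3->'s', 2->'r', 1->'a', 0->'p'), giving 'resrap'.

'resrap'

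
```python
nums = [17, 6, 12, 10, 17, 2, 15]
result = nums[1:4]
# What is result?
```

nums has length 7. The slice nums[1:4] selects indices [1, 2, 3] (1->6, 2->12, 3->10), giving [6, 12, 10].

[6, 12, 10]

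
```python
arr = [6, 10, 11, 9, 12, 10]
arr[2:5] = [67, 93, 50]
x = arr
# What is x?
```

arr starts as [6, 10, 11, 9, 12, 10] (length 6). The slice arr[2:5] covers indices [2, 3, 4] with values [11, 9, 12]. Replacing that slice with [67, 93, 50] (same length) produces [6, 10, 67, 93, 50, 10].

[6, 10, 67, 93, 50, 10]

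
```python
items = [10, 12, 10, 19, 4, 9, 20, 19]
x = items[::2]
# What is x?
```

items has length 8. The slice items[::2] selects indices [0, 2, 4, 6] (0->10, 2->10, 4->4, 6->20), giving [10, 10, 4, 20].

[10, 10, 4, 20]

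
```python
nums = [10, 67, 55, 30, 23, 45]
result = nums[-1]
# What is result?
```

nums has length 6. Negative index -1 maps to positive index 6 + (-1) = 5. nums[5] = 45.

45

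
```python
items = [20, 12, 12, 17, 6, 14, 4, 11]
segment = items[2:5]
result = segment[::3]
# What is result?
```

items has length 8. The slice items[2:5] selects indices [2, 3, 4] (2->12, 3->17, 4->6), giving [12, 17, 6]. So segment = [12, 17, 6]. segment has length 3. The slice segment[::3] selects indices [0] (0->12), giving [12].

[12]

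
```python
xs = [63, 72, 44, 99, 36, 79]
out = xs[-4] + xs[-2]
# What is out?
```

xs has length 6. Negative index -4 maps to positive index 6 + (-4) = 2. xs[2] = 44.
xs has length 6. Negative index -2 maps to positive index 6 + (-2) = 4. xs[4] = 36.
Sum: 44 + 36 = 80.

80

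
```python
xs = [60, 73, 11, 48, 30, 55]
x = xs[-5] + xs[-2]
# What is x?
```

xs has length 6. Negative index -5 maps to positive index 6 + (-5) = 1. xs[1] = 73.
xs has length 6. Negative index -2 maps to positive index 6 + (-2) = 4. xs[4] = 30.
Sum: 73 + 30 = 103.

103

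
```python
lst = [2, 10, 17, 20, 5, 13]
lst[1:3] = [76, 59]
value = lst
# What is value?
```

lst starts as [2, 10, 17, 20, 5, 13] (length 6). The slice lst[1:3] covers indices [1, 2] with values [10, 17]. Replacing that slice with [76, 59] (same length) produces [2, 76, 59, 20, 5, 13].

[2, 76, 59, 20, 5, 13]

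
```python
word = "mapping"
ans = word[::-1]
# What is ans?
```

word has length 7. The slice word[::-1] selects indices [6, 5, 4, 3, 2, 1, 0] (6->'g', 5->'n', 4->'i', 3->'p', 2->'p', 1->'a', 0->'m'), giving 'gnippam'.

'gnippam'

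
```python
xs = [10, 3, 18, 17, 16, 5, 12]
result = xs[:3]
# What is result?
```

xs has length 7. The slice xs[:3] selects indices [0, 1, 2] (0->10, 1->3, 2->18), giving [10, 3, 18].

[10, 3, 18]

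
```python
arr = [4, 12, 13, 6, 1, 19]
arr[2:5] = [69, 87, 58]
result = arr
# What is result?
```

arr starts as [4, 12, 13, 6, 1, 19] (length 6). The slice arr[2:5] covers indices [2, 3, 4] with values [13, 6, 1]. Replacing that slice with [69, 87, 58] (same length) produces [4, 12, 69, 87, 58, 19].

[4, 12, 69, 87, 58, 19]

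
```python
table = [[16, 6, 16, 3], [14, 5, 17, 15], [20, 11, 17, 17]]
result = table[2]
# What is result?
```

table has 3 rows. Row 2 is [20, 11, 17, 17].

[20, 11, 17, 17]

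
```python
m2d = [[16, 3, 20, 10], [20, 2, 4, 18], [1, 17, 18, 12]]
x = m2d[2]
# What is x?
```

m2d has 3 rows. Row 2 is [1, 17, 18, 12].

[1, 17, 18, 12]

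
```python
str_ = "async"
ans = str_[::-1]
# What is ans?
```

str_ has length 5. The slice str_[::-1] selects indices [4, 3, 2, 1, 0] (4->'c', 3->'n', 2->'y', 1->'s', 0->'a'), giving 'cnysa'.

'cnysa'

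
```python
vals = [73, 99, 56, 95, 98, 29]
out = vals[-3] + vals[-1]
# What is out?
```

vals has length 6. Negative index -3 maps to positive index 6 + (-3) = 3. vals[3] = 95.
vals has length 6. Negative index -1 maps to positive index 6 + (-1) = 5. vals[5] = 29.
Sum: 95 + 29 = 124.

124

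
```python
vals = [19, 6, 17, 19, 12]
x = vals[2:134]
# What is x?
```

vals has length 5. The slice vals[2:134] selects indices [2, 3, 4] (2->17, 3->19, 4->12), giving [17, 19, 12].

[17, 19, 12]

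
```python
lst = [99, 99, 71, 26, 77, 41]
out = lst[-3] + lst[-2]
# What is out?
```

lst has length 6. Negative index -3 maps to positive index 6 + (-3) = 3. lst[3] = 26.
lst has length 6. Negative index -2 maps to positive index 6 + (-2) = 4. lst[4] = 77.
Sum: 26 + 77 = 103.

103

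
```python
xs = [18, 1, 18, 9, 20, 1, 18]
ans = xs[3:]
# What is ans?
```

xs has length 7. The slice xs[3:] selects indices [3, 4, 5, 6] (3->9, 4->20, 5->1, 6->18), giving [9, 20, 1, 18].

[9, 20, 1, 18]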